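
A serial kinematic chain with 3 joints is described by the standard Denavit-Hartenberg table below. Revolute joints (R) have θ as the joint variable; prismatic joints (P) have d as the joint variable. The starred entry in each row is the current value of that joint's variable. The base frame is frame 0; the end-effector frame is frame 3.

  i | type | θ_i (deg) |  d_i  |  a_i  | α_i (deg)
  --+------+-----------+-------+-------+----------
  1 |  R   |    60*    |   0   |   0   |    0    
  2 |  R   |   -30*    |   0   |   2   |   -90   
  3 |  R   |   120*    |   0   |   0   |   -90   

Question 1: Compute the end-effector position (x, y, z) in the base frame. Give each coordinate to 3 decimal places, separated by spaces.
after link 1: o_1 = (0.0000, 0.0000, 0.0000)
after link 2: o_2 = (1.7321, 1.0000, 0.0000)
after link 3: o_3 = (1.7321, 1.0000, 0.0000)

1.732 1.000 0.000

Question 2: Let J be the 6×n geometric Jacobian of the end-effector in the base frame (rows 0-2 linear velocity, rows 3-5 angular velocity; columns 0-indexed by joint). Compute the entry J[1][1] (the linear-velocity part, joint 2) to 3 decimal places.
axis z_1 = (0.0000,0.0000,1.0000); lever o_n−o_1 = (1.7321,1.0000,0.0000)
cross product → J_v[:, 1] = (-1.0000,1.7321,0.0000)
J_ω[:, 1] = z_1
entry J[1][1] = 1.7321

1.732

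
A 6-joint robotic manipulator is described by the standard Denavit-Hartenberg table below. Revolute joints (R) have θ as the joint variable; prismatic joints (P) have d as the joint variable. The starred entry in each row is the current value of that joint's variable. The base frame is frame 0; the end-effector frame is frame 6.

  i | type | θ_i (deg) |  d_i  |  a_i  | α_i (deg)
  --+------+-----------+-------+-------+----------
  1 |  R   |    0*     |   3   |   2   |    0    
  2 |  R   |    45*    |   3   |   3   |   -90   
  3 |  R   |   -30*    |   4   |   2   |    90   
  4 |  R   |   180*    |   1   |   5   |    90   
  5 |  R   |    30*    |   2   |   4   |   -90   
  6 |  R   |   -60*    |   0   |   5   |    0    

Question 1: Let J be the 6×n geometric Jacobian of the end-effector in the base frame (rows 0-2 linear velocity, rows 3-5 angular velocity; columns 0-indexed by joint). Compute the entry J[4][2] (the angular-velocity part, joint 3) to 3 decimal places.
axis z_2 = (-0.7071,0.7071,0.0000); lever o_n−o_2 = (-14.0914,0.5176,-0.6340)
cross product → J_v[:, 2] = (-0.4483,-0.4483,9.5981)
J_ω[:, 2] = z_2
entry J[4][2] = 0.7071

0.707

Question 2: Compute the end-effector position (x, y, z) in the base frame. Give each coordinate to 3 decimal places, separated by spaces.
-9.970 2.639 5.366

after link 1: o_1 = (2.0000, 0.0000, 3.0000)
after link 2: o_2 = (4.1213, 2.1213, 6.0000)
after link 3: o_3 = (2.5176, 6.1745, 7.0000)
after link 4: o_4 = (-0.8978, 2.7591, 5.3660)
after link 5: o_5 = (-5.1404, 1.3449, 5.3660)
after link 6: o_6 = (-9.9700, 2.6390, 5.3660)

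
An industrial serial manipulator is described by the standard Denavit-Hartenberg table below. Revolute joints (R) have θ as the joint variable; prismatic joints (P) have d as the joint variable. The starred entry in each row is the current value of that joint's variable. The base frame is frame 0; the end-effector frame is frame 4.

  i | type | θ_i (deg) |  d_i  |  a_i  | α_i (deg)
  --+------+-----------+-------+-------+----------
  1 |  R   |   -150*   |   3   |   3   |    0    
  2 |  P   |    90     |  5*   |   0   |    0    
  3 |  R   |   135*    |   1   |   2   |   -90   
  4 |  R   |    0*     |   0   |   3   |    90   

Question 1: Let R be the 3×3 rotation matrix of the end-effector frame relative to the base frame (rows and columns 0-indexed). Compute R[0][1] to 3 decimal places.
-0.966

End-effector y-axis (col 1 of R) = (-0.9659,0.2588,0.0000)
R[0][1] = -0.9659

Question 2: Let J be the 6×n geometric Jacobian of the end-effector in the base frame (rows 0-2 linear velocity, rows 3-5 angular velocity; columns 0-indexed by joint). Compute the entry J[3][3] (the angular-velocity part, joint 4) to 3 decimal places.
-0.966

axis z_3 = (-0.9659,0.2588,0.0000); lever o_n−o_3 = (0.7765,2.8978,0.0000)
cross product → J_v[:, 3] = (-0.0000,0.0000,-3.0000)
J_ω[:, 3] = z_3
entry J[3][3] = -0.9659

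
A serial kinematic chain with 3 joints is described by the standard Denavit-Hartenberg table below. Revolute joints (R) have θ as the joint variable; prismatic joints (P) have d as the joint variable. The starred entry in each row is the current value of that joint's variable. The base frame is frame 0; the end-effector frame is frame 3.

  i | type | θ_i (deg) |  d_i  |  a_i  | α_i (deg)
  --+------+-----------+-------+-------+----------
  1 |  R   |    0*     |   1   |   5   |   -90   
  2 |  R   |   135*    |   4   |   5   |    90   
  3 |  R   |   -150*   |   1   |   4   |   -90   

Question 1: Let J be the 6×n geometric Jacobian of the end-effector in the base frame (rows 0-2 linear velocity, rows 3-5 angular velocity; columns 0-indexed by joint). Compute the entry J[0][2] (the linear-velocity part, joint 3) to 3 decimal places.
axis z_2 = (0.7071,0.0000,-0.7071); lever o_n−o_2 = (3.1566,-2.0000,1.7424)
cross product → J_v[:, 2] = (-1.4142,-3.4641,-1.4142)
J_ω[:, 2] = z_2
entry J[0][2] = -1.4142

-1.414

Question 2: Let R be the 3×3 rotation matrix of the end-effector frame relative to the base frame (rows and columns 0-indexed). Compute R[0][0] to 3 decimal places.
0.612

End-effector x-axis (col 0 of R) = (0.6124,-0.5000,0.6124)
R[0][0] = 0.6124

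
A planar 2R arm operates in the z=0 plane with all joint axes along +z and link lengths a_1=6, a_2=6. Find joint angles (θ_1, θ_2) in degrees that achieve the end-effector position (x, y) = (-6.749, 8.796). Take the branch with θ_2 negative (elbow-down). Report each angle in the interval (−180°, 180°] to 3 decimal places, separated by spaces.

149.994 -44.992

cos θ_2 = (122.9186−6²−6²)/(2·6·6) = 0.7072; θ_2 = -44.9922° (elbow-down)
β = atan2(8.7960,-6.7490) = 127.4983°; ψ = atan2(-4.2421,10.2432) = -22.4961°
θ_1 = β − ψ = 149.9944°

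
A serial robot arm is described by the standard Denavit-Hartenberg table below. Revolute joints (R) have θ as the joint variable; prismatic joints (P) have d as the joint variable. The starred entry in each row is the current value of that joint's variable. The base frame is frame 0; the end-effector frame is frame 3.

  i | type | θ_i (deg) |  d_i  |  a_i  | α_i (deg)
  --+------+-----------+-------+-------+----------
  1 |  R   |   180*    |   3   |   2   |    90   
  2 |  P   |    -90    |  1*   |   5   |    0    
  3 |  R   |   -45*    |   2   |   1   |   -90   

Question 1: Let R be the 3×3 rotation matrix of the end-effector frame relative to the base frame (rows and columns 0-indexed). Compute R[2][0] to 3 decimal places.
End-effector x-axis (col 0 of R) = (0.7071,-0.0000,-0.7071)
R[2][0] = -0.7071

-0.707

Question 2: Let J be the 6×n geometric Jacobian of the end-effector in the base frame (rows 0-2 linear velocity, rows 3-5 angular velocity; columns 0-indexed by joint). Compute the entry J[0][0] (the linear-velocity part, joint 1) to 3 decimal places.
-3.000

axis z_0 = ẑ; lever o_n−o_0 = (-1.2929,3.0000,-2.7071)
cross product → J_v[:, 0] = (-3.0000,-1.2929,0.0000)
J_ω[:, 0] = z_0
entry J[0][0] = -3.0000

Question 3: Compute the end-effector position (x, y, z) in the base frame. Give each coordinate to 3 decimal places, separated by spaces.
-1.293 3.000 -2.707

after link 1: o_1 = (-2.0000, 0.0000, 3.0000)
after link 2: o_2 = (-2.0000, 1.0000, -2.0000)
after link 3: o_3 = (-1.2929, 3.0000, -2.7071)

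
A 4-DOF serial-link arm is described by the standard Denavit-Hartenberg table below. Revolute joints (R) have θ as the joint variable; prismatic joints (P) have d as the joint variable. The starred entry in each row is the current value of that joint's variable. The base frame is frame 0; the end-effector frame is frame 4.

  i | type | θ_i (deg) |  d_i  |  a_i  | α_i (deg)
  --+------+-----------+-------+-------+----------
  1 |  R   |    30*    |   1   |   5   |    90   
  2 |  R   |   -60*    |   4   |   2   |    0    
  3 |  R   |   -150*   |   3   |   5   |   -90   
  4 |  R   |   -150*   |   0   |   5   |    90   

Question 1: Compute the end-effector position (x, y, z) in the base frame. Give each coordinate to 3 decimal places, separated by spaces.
9.444 -5.517 -0.397

after link 1: o_1 = (4.3301, 2.5000, 1.0000)
after link 2: o_2 = (7.1962, -0.4641, -0.7321)
after link 3: o_3 = (4.9462, -5.2272, 1.7679)
after link 4: o_4 = (9.4437, -5.5173, -0.3971)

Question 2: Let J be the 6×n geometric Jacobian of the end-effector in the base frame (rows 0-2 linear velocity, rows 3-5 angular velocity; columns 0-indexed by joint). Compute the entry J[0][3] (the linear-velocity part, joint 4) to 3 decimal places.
0.290

axis z_3 = (-0.4330,-0.2500,-0.8660); lever o_n−o_3 = (4.4976,-0.2901,-2.1651)
cross product → J_v[:, 3] = (0.2901,-4.8325,1.2500)
J_ω[:, 3] = z_3
entry J[0][3] = 0.2901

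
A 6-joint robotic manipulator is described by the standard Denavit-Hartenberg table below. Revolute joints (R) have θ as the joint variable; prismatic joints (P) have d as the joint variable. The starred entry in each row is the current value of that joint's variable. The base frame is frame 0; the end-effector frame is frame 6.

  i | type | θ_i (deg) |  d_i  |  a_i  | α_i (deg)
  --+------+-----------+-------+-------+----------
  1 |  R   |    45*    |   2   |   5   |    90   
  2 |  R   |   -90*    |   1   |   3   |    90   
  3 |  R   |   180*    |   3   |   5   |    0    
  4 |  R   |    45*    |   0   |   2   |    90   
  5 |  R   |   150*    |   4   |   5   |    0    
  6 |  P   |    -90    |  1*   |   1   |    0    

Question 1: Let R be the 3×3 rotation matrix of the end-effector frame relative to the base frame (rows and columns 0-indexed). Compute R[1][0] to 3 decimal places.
-0.362

End-effector x-axis (col 0 of R) = (-0.8624,-0.3624,0.3536)
R[1][0] = -0.3624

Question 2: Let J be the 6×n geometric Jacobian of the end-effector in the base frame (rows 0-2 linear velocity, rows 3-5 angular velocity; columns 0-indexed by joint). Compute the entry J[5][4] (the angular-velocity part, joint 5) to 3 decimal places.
axis z_4 = (0.5000,-0.5000,0.7071); lever o_n−o_4 = (2.0349,-6.7952,0.8272)
cross product → J_v[:, 4] = (4.3913,1.0253,-2.3801)
J_ω[:, 4] = z_4
entry J[5][4] = 0.7071

0.707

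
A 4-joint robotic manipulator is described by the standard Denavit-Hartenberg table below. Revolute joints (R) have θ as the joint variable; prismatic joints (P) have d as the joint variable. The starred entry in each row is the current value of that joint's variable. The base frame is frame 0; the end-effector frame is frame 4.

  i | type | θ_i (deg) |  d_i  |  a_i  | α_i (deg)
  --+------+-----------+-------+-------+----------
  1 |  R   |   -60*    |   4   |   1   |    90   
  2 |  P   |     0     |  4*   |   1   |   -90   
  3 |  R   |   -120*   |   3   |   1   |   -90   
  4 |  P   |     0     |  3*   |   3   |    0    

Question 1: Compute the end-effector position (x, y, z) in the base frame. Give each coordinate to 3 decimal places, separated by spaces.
after link 1: o_1 = (0.5000, -0.8660, 4.0000)
after link 2: o_2 = (-2.4641, -3.7321, 4.0000)
after link 3: o_3 = (-3.4641, -3.7321, 7.0000)
after link 4: o_4 = (-6.4641, -6.7321, 7.0000)

-6.464 -6.732 7.000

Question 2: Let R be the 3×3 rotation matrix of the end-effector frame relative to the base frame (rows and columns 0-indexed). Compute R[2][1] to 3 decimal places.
-1.000

End-effector y-axis (col 1 of R) = (0.0000,-0.0000,-1.0000)
R[2][1] = -1.0000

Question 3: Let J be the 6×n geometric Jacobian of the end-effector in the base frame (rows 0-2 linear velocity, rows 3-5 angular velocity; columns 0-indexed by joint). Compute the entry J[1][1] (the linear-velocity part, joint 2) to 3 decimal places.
prismatic axis z_1 = (-0.8660,-0.5000,0.0000)
J_v[:, 1] = z_1; J_ω[:, 1] = (0,0,0)
entry J[1][1] = -0.5000

-0.500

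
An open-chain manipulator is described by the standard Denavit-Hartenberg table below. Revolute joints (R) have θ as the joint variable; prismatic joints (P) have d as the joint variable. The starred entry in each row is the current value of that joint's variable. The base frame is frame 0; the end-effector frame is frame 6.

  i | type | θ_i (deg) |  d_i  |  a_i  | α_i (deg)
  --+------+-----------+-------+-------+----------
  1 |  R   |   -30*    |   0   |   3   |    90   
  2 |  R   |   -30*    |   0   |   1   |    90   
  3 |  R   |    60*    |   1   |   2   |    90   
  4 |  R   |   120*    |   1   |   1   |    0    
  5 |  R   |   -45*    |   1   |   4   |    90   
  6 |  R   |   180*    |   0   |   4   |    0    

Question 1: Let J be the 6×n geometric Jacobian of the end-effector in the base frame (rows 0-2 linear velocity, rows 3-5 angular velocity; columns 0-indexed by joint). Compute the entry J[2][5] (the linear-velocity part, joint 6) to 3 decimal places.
1.732

axis z_5 = (0.0560,-0.9983,-0.0173); lever o_n−o_5 = (1.7331,0.0347,3.6049)
cross product → J_v[:, 5] = (-3.5981,-0.2321,1.7321)
J_ω[:, 5] = z_5
entry J[2][5] = 1.7321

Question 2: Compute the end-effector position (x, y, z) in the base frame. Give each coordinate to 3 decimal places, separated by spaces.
4.252 -2.800 -3.357

after link 1: o_1 = (2.5981, -1.5000, 0.0000)
after link 2: o_2 = (3.3481, -1.9330, -0.5000)
after link 3: o_3 = (2.7990, -3.6160, -1.8660)
after link 4: o_4 = (3.3526, -2.8583, -2.9240)
after link 5: o_5 = (2.5190, -2.8349, -6.9619)
after link 6: o_6 = (4.2521, -2.8002, -3.3571)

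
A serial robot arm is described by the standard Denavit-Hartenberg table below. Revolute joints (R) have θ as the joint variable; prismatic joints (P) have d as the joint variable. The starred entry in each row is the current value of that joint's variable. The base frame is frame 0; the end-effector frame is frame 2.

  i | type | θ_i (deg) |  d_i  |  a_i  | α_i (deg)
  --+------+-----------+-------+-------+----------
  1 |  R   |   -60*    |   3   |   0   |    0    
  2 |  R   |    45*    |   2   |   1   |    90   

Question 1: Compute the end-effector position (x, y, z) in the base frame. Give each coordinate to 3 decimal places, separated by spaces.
0.966 -0.259 5.000

after link 1: o_1 = (0.0000, 0.0000, 3.0000)
after link 2: o_2 = (0.9659, -0.2588, 5.0000)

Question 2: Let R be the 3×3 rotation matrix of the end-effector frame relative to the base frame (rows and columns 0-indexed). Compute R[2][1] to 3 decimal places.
1.000

End-effector y-axis (col 1 of R) = (0.0000,0.0000,1.0000)
R[2][1] = 1.0000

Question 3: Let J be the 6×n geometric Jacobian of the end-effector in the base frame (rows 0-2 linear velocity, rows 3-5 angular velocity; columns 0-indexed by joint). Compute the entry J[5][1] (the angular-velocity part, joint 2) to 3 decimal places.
axis z_1 = (0.0000,0.0000,1.0000); lever o_n−o_1 = (0.9659,-0.2588,2.0000)
cross product → J_v[:, 1] = (0.2588,0.9659,-0.0000)
J_ω[:, 1] = z_1
entry J[5][1] = 1.0000

1.000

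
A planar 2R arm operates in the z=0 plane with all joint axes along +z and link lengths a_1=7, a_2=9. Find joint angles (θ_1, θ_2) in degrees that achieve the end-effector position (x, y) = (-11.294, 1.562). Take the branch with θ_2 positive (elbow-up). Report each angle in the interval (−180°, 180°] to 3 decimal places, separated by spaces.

cos θ_2 = (129.9943−7²−9²)/(2·7·9) = -0.0000; θ_2 = 90.0026° (elbow-up)
β = atan2(1.5620,-11.2940) = 172.1257°; ψ = atan2(9.0000,6.9996) = 52.1266°
θ_1 = β − ψ = 119.9991°

119.999 90.003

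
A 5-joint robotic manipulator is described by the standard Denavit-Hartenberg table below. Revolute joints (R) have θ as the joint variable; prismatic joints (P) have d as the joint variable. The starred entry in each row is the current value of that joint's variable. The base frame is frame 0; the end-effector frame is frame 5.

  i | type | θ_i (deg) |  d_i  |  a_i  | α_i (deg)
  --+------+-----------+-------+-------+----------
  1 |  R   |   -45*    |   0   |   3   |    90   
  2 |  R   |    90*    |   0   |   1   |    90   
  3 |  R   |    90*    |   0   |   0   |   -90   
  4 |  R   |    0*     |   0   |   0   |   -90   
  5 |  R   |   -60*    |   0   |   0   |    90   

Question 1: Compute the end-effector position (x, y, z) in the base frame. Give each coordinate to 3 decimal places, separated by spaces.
2.121 -2.121 1.000

after link 1: o_1 = (2.1213, -2.1213, 0.0000)
after link 2: o_2 = (2.1213, -2.1213, 1.0000)
after link 3: o_3 = (2.1213, -2.1213, 1.0000)
after link 4: o_4 = (2.1213, -2.1213, 1.0000)
after link 5: o_5 = (2.1213, -2.1213, 1.0000)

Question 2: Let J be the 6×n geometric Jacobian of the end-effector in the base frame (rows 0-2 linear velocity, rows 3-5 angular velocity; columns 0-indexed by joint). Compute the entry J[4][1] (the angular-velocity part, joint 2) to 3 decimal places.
axis z_1 = (-0.7071,-0.7071,0.0000); lever o_n−o_1 = (0.0000,0.0000,1.0000)
cross product → J_v[:, 1] = (-0.7071,0.7071,0.0000)
J_ω[:, 1] = z_1
entry J[4][1] = -0.7071

-0.707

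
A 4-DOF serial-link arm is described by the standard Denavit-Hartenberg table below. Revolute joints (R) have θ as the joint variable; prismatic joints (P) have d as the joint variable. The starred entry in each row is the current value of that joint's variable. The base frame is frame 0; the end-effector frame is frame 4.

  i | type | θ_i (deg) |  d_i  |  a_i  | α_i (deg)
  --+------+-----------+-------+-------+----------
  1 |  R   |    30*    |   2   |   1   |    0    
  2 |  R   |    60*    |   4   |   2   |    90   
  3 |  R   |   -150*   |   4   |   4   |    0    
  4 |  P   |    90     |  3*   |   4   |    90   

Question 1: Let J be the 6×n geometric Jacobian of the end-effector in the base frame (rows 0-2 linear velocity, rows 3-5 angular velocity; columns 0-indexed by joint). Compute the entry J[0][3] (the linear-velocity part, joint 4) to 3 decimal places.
prismatic axis z_3 = (1.0000,-0.0000,0.0000)
J_v[:, 3] = z_3; J_ω[:, 3] = (0,0,0)
entry J[0][3] = 1.0000

1.000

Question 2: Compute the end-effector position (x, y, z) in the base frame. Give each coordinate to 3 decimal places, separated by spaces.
after link 1: o_1 = (0.8660, 0.5000, 2.0000)
after link 2: o_2 = (0.8660, 2.5000, 6.0000)
after link 3: o_3 = (4.8660, -0.9641, 4.0000)
after link 4: o_4 = (7.8660, 1.0359, 0.5359)

7.866 1.036 0.536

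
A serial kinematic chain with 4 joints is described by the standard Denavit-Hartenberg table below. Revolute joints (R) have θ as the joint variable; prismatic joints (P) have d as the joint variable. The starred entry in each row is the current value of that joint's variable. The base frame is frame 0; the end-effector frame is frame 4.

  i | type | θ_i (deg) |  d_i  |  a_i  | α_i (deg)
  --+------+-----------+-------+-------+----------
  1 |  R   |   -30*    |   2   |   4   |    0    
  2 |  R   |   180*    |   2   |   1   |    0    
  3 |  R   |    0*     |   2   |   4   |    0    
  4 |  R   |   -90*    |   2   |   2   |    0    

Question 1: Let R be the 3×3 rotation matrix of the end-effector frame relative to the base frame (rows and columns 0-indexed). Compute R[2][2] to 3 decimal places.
1.000

End-effector z-axis (col 2 of R) = (0.0000,0.0000,1.0000)
R[2][2] = 1.0000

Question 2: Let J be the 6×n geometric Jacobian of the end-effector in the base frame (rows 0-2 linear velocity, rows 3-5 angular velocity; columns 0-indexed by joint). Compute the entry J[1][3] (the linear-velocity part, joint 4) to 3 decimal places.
axis z_3 = (0.0000,0.0000,1.0000); lever o_n−o_3 = (1.0000,1.7321,2.0000)
cross product → J_v[:, 3] = (-1.7321,1.0000,0.0000)
J_ω[:, 3] = z_3
entry J[1][3] = 1.0000

1.000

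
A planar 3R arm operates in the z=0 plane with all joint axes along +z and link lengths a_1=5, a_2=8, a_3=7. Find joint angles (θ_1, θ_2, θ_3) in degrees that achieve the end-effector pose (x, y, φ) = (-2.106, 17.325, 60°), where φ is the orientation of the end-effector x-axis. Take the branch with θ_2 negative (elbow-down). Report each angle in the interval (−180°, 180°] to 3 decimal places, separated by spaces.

135.003 -30.005 -44.998

wrist centre = target − a_3·(cos φ, sin φ) = (-5.6060, 11.2628)
cos θ_2 = (158.2784−5²−8²)/(2·5·8) = 0.8660; θ_2 = -30.0052° (elbow-down)
β = atan2(11.2628,-5.6060) = 116.4615°; ψ = atan2(-4.0006,11.9278) = -18.5416°
θ_1 = β − ψ = 135.0031°
θ_3 = φ − θ_1 − θ_2 = -44.9979° (wrapped to (-180°,180°])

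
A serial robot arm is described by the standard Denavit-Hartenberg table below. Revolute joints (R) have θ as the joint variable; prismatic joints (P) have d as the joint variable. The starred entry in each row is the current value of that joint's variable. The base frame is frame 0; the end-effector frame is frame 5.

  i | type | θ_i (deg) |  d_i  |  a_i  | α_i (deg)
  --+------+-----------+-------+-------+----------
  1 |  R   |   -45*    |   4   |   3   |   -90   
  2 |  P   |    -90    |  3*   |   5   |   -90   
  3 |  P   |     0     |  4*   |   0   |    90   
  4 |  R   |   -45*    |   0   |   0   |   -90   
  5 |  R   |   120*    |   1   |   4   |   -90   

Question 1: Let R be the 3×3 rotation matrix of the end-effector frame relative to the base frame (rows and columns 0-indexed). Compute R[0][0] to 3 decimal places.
-0.362

End-effector x-axis (col 0 of R) = (-0.3624,-0.8624,-0.3536)
R[0][0] = -0.3624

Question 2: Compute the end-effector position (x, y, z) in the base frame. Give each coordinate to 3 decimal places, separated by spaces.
after link 1: o_1 = (2.1213, -2.1213, 4.0000)
after link 2: o_2 = (4.2426, 0.0000, 9.0000)
after link 3: o_3 = (7.0711, -2.8284, 9.0000)
after link 4: o_4 = (7.0711, -2.8284, 9.0000)
after link 5: o_5 = (6.1216, -6.7779, 8.2929)

6.122 -6.778 8.293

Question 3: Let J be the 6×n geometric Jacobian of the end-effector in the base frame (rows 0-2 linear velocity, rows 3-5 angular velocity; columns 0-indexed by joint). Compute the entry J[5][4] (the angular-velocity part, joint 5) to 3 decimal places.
axis z_4 = (0.5000,-0.5000,0.7071); lever o_n−o_4 = (-0.9495,-3.9495,-0.7071)
cross product → J_v[:, 4] = (3.1463,-0.3178,-2.4495)
J_ω[:, 4] = z_4
entry J[5][4] = 0.7071

0.707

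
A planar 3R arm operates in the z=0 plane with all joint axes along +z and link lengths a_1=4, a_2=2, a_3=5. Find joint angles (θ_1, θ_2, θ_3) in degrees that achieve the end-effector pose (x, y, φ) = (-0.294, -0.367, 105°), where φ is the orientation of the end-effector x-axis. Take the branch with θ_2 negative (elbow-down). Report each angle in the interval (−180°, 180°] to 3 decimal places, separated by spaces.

-60.006 -59.979 -135.015

wrist centre = target − a_3·(cos φ, sin φ) = (1.0001, -5.1966)
cos θ_2 = (28.0051−4²−2²)/(2·4·2) = 0.5003; θ_2 = -59.9787° (elbow-down)
β = atan2(-5.1966,1.0001) = -79.1066°; ψ = atan2(-1.7317,5.0006) = -19.1005°
θ_1 = β − ψ = -60.0060°
θ_3 = φ − θ_1 − θ_2 = -135.0152° (wrapped to (-180°,180°])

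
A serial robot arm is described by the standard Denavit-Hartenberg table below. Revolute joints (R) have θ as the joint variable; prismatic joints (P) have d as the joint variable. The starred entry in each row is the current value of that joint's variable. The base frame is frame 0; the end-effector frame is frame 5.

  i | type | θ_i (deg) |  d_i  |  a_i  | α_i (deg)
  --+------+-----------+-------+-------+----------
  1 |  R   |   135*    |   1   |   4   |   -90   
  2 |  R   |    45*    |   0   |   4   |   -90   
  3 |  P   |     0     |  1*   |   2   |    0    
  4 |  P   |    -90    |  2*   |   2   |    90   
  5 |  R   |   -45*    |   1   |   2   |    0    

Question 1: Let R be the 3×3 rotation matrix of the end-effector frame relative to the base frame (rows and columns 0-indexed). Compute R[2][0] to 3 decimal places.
End-effector x-axis (col 0 of R) = (-0.8536,-0.1464,0.5000)
R[2][0] = 0.5000

0.500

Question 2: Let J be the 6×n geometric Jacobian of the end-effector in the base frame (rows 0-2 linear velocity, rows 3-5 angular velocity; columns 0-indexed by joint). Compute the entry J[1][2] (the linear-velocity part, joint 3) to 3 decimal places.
prismatic axis z_2 = (0.5000,-0.5000,-0.7071)
J_v[:, 2] = z_2; J_ω[:, 2] = (0,0,0)
entry J[1][2] = -0.5000

-0.500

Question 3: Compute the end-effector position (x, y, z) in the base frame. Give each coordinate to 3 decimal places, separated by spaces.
-6.950 2.121 -3.657

after link 1: o_1 = (-2.8284, 2.8284, 1.0000)
after link 2: o_2 = (-4.8284, 4.8284, -1.8284)
after link 3: o_3 = (-5.3284, 5.3284, -3.9497)
after link 4: o_4 = (-5.7426, 2.9142, -5.3640)
after link 5: o_5 = (-6.9497, 2.1213, -3.6569)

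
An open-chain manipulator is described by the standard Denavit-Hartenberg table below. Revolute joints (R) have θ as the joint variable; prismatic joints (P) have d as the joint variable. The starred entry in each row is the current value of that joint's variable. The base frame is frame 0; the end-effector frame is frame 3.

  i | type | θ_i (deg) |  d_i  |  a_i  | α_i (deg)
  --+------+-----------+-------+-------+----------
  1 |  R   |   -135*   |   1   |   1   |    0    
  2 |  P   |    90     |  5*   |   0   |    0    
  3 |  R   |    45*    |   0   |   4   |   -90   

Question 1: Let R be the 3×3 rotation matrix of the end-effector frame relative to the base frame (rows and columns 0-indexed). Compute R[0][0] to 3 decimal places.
End-effector x-axis (col 0 of R) = (1.0000,0.0000,0.0000)
R[0][0] = 1.0000

1.000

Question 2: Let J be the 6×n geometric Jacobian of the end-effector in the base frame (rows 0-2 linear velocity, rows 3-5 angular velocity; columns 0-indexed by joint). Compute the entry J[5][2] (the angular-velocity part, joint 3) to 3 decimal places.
1.000

axis z_2 = (0.0000,0.0000,1.0000); lever o_n−o_2 = (4.0000,0.0000,0.0000)
cross product → J_v[:, 2] = (0.0000,4.0000,0.0000)
J_ω[:, 2] = z_2
entry J[5][2] = 1.0000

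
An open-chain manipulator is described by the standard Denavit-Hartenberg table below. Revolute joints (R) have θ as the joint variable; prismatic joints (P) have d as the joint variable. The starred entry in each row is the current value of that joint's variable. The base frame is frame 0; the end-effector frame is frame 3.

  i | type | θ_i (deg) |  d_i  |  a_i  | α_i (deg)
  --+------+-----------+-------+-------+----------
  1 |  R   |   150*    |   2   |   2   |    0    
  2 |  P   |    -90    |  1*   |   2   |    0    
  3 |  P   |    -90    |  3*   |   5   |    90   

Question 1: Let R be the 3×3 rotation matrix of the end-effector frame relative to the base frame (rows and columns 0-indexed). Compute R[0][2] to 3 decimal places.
-0.500

End-effector z-axis (col 2 of R) = (-0.5000,-0.8660,0.0000)
R[0][2] = -0.5000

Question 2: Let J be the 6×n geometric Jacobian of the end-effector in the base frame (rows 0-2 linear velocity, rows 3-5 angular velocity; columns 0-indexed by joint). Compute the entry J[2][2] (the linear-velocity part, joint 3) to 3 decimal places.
1.000

prismatic axis z_2 = (0.0000,0.0000,1.0000)
J_v[:, 2] = z_2; J_ω[:, 2] = (0,0,0)
entry J[2][2] = 1.0000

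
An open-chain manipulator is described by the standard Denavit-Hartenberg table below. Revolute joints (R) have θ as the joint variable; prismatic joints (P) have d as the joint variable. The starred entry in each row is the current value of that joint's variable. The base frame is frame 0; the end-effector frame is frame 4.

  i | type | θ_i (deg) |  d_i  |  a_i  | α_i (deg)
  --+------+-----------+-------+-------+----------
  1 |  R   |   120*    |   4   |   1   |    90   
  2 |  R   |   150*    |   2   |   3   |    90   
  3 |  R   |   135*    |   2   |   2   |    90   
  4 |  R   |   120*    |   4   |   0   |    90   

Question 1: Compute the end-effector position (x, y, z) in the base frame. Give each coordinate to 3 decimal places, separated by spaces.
after link 1: o_1 = (-0.5000, 0.8660, 4.0000)
after link 2: o_2 = (2.5311, -0.3840, 5.5000)
after link 3: o_3 = (2.6435, 2.2498, 6.5249)
after link 4: o_4 = (6.3177, 1.5427, 7.9392)

6.318 1.543 7.939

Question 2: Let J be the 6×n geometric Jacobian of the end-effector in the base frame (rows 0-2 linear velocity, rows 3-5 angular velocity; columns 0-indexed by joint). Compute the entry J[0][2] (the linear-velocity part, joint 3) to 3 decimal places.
axis z_2 = (-0.2500,0.4330,0.8660); lever o_n−o_2 = (3.7866,1.9267,2.4392)
cross product → J_v[:, 2] = (-0.6124,3.8891,-2.1213)
J_ω[:, 2] = z_2
entry J[0][2] = -0.6124

-0.612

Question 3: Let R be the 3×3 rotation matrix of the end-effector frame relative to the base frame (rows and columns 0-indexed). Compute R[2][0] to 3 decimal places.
End-effector x-axis (col 0 of R) = (-0.3696,-0.0669,0.9268)
R[2][0] = 0.9268

0.927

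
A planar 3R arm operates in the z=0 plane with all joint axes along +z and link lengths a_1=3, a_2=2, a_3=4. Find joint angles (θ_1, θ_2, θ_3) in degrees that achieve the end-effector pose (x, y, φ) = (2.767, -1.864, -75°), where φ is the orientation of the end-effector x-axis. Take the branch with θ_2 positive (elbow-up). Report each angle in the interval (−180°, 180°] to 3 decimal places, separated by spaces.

8.213 120.013 156.775

wrist centre = target − a_3·(cos φ, sin φ) = (1.7317, 1.9997)
cos θ_2 = (6.9977−3²−2²)/(2·3·2) = -0.5002; θ_2 = 120.0128° (elbow-up)
β = atan2(1.9997,1.7317) = 49.1078°; ψ = atan2(1.7318,1.9996) = 40.8952°
θ_1 = β − ψ = 8.2125°
θ_3 = φ − θ_1 − θ_2 = 156.7747° (wrapped to (-180°,180°])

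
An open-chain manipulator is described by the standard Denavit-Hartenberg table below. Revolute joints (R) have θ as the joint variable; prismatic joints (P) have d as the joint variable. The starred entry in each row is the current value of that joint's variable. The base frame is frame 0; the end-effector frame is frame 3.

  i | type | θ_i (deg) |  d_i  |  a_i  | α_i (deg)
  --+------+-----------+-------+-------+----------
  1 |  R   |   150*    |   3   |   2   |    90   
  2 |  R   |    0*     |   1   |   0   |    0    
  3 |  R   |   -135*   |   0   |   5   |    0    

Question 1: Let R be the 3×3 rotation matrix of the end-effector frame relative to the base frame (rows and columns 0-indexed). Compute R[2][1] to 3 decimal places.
End-effector y-axis (col 1 of R) = (-0.6124,0.3536,-0.7071)
R[2][1] = -0.7071

-0.707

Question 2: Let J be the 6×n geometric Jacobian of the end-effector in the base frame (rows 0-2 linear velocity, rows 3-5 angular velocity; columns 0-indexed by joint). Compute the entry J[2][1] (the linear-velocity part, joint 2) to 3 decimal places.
axis z_1 = (0.5000,0.8660,0.0000); lever o_n−o_1 = (3.5619,-0.9017,-3.5355)
cross product → J_v[:, 1] = (-3.0619,1.7678,-3.5355)
J_ω[:, 1] = z_1
entry J[2][1] = -3.5355

-3.536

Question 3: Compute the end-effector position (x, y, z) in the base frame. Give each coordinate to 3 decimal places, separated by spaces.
1.830 0.098 -0.536

after link 1: o_1 = (-1.7321, 1.0000, 3.0000)
after link 2: o_2 = (-1.2321, 1.8660, 3.0000)
after link 3: o_3 = (1.8298, 0.0983, -0.5355)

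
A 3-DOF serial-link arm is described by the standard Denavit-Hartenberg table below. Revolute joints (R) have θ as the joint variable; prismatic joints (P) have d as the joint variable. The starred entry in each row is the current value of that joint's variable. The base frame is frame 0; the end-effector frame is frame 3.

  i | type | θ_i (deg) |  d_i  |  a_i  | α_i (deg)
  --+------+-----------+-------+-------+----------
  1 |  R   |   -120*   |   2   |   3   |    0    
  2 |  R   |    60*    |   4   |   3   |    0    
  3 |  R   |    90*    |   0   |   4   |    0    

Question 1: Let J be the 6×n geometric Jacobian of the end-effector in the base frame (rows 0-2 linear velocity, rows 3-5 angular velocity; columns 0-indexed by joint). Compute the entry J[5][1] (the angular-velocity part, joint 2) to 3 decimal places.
axis z_1 = (0.0000,0.0000,1.0000); lever o_n−o_1 = (4.9641,-0.5981,4.0000)
cross product → J_v[:, 1] = (0.5981,4.9641,-0.0000)
J_ω[:, 1] = z_1
entry J[5][1] = 1.0000

1.000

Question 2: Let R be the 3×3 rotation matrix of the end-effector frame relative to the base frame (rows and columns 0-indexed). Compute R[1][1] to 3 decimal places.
End-effector y-axis (col 1 of R) = (-0.5000,0.8660,0.0000)
R[1][1] = 0.8660

0.866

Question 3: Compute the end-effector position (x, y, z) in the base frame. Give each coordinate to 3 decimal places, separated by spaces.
3.464 -3.196 6.000

after link 1: o_1 = (-1.5000, -2.5981, 2.0000)
after link 2: o_2 = (0.0000, -5.1962, 6.0000)
after link 3: o_3 = (3.4641, -3.1962, 6.0000)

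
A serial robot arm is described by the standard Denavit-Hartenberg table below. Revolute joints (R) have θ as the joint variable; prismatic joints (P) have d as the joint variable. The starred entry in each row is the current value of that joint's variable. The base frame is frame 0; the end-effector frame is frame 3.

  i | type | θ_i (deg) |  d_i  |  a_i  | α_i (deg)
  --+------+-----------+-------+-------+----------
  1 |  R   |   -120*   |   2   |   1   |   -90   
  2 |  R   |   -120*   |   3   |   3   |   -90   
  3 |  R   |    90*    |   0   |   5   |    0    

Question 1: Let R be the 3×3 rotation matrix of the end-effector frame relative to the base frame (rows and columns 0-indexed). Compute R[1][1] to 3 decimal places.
End-effector y-axis (col 1 of R) = (-0.2500,-0.4330,-0.8660)
R[1][1] = -0.4330

-0.433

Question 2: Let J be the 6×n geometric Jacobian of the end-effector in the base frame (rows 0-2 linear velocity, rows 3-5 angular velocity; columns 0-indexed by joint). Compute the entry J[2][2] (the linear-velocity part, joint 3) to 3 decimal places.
axis z_2 = (-0.4330,-0.7500,0.5000); lever o_n−o_2 = (-4.3301,2.5000,0.0000)
cross product → J_v[:, 2] = (-1.2500,-2.1651,-4.3301)
J_ω[:, 2] = z_2
entry J[2][2] = -4.3301

-4.330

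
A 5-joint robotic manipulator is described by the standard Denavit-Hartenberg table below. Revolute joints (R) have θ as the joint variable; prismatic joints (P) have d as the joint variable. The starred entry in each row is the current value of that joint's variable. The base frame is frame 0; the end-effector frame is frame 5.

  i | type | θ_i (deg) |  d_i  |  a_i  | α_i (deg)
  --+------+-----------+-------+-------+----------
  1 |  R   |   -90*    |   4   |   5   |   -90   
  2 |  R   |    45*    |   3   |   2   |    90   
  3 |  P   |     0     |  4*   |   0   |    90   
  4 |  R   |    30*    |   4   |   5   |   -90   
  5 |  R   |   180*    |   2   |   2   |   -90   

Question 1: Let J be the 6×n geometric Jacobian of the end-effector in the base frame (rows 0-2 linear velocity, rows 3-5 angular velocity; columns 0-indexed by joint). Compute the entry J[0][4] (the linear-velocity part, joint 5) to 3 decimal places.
-2.000

axis z_4 = (0.0000,-0.2588,0.9659); lever o_n−o_4 = (0.0000,1.4142,2.4495)
cross product → J_v[:, 4] = (-2.0000,-0.0000,0.0000)
J_ω[:, 4] = z_4
entry J[0][4] = -2.0000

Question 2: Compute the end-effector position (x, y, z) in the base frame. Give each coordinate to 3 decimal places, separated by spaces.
after link 1: o_1 = (0.0000, -5.0000, 4.0000)
after link 2: o_2 = (3.0000, -6.4142, 2.5858)
after link 3: o_3 = (3.0000, -9.2426, 5.4142)
after link 4: o_4 = (-1.0000, -14.0723, 4.1201)
after link 5: o_5 = (-1.0000, -12.6581, 6.5696)

-1.000 -12.658 6.570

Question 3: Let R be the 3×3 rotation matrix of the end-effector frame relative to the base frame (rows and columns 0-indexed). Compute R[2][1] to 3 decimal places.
-0.966

End-effector y-axis (col 1 of R) = (-0.0000,0.2588,-0.9659)
R[2][1] = -0.9659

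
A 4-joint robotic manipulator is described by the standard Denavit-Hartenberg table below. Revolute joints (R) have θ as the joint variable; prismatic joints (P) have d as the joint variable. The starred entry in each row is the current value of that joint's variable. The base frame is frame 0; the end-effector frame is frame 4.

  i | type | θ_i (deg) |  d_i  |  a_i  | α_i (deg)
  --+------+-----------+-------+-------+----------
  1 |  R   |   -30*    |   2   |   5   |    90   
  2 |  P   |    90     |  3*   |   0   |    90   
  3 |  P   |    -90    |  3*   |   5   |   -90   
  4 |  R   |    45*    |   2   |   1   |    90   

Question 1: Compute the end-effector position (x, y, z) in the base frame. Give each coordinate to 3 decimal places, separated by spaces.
after link 1: o_1 = (4.3301, -2.5000, 2.0000)
after link 2: o_2 = (2.8301, -5.0981, 2.0000)
after link 3: o_3 = (7.9282, -2.2679, 2.0000)
after link 4: o_4 = (7.6694, -1.3020, 4.0000)

7.669 -1.302 4.000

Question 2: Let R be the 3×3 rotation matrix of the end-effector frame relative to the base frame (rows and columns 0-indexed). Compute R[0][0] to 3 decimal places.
-0.259

End-effector x-axis (col 0 of R) = (-0.2588,0.9659,0.0000)
R[0][0] = -0.2588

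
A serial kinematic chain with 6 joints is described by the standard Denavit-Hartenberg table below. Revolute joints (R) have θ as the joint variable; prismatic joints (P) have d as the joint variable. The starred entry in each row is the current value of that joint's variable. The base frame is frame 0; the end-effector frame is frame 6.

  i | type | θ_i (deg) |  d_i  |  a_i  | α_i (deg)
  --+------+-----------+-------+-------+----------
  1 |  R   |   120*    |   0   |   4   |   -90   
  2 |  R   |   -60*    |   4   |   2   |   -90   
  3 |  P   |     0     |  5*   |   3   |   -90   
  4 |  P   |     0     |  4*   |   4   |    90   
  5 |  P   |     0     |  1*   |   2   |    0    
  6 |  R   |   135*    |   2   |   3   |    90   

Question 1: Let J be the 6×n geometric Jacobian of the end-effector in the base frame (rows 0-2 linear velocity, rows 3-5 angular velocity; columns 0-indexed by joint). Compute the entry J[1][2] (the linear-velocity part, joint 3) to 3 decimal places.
prismatic axis z_2 = (-0.4330,0.7500,-0.5000)
J_v[:, 2] = z_2; J_ω[:, 2] = (0,0,0)
entry J[1][2] = 0.7500

0.750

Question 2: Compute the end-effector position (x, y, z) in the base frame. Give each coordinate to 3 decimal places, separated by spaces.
-5.847 14.369 3.689

after link 1: o_1 = (-2.0000, 3.4641, 0.0000)
after link 2: o_2 = (-5.9641, 2.3301, 1.7321)
after link 3: o_3 = (-8.8792, 7.3792, 1.8301)
after link 4: o_4 = (-6.4151, 11.1112, 5.2942)
after link 5: o_5 = (-7.3481, 12.7272, 6.5263)
after link 6: o_6 = (-5.8467, 14.3693, 3.6892)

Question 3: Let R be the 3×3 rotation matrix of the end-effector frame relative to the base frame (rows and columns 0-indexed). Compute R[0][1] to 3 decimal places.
-0.433

End-effector y-axis (col 1 of R) = (-0.4330,0.7500,-0.5000)
R[0][1] = -0.4330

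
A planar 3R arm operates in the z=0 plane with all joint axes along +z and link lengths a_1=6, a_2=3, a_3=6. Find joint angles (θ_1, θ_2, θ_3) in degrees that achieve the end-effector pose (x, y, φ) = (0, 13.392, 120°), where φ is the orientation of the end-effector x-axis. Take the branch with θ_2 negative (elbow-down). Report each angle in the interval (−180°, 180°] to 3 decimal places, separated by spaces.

79.797 -30.016 70.219

wrist centre = target − a_3·(cos φ, sin φ) = (3.0000, 8.1958)
cos θ_2 = (76.1719−6²−3²)/(2·6·3) = 0.8659; θ_2 = -30.0159° (elbow-down)
β = atan2(8.1958,3.0000) = 69.8954°; ψ = atan2(-1.5007,8.5977) = -9.9012°
θ_1 = β − ψ = 79.7966°
θ_3 = φ − θ_1 − θ_2 = 70.2193° (wrapped to (-180°,180°])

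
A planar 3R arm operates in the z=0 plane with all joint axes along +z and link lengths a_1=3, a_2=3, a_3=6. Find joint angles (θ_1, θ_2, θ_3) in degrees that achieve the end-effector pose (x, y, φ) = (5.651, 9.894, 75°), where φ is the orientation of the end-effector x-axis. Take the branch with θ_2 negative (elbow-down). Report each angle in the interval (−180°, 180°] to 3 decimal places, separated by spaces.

59.993 -29.980 44.988

wrist centre = target − a_3·(cos φ, sin φ) = (4.0981, 4.0984)
cos θ_2 = (33.5916−3²−3²)/(2·3·3) = 0.8662; θ_2 = -29.9803° (elbow-down)
β = atan2(4.0984,4.0981) = 45.0025°; ψ = atan2(-1.4991,5.5986) = -14.9901°
θ_1 = β − ψ = 59.9926°
θ_3 = φ − θ_1 − θ_2 = 44.9876° (wrapped to (-180°,180°])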